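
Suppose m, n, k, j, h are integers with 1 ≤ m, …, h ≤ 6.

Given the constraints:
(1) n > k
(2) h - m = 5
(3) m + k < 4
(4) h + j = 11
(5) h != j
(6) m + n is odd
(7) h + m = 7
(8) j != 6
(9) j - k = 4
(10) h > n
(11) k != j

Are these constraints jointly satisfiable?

Satisfiable

Setting (m, n, k, j, h) = (1, 2, 1, 5, 6) satisfies everything: constraint 2: h - m = 5; constraint 3: m + k = 2; constraint 4: h + j = 11, and the others follow.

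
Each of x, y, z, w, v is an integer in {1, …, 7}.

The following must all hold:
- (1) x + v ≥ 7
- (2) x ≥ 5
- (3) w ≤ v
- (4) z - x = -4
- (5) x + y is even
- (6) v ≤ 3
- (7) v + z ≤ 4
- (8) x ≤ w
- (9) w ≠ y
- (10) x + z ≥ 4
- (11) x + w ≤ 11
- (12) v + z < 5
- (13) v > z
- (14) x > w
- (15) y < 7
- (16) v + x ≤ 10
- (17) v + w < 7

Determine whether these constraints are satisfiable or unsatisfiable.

Unsatisfiable

From constraints 2 and 8: w ≥ x and x ≥ 5, so w ≥ 5. From constraints 3 and 6: w ≤ v and v ≤ 3, so w ≤ 3. But 3 < 5, so no value of w works.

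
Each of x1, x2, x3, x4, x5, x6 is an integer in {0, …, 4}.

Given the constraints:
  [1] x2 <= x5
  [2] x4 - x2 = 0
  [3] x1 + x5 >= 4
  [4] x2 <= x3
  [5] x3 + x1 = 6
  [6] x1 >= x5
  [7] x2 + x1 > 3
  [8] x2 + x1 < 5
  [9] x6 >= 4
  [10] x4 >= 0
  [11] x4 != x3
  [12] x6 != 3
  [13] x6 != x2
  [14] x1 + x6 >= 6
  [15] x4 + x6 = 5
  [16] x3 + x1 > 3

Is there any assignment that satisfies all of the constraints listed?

Setting (x1, x2, x3, x4, x5, x6) = (3, 1, 3, 1, 1, 4) satisfies everything: constraint 2: x4 - x2 = 0; constraint 3: x1 + x5 = 4; constraint 5: x3 + x1 = 6, and the others follow.

Satisfiable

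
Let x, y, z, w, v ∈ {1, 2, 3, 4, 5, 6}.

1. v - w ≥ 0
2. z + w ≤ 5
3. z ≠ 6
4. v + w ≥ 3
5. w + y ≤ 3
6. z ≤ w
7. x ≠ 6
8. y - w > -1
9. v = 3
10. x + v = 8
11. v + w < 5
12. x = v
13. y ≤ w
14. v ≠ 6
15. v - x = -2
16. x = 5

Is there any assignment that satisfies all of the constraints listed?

Unsatisfiable

Constraint 16 fixes x = 5 and constraint 9 fixes v = 3, but constraint 12 requires x = v. Since 5 ≠ 3, contradiction.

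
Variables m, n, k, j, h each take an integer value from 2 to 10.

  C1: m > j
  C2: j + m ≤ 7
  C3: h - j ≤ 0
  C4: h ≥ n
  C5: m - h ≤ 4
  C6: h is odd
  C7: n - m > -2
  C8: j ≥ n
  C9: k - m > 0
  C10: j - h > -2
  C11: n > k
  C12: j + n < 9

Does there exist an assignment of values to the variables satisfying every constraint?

Unsatisfiable

Constraints 1, 3, 4, 9, and 11 give h ≤ j, j < m, m < k, k < n, n ≤ h. Chaining: h ≤ j < m < k < n ≤ h, which forces h < h — impossible.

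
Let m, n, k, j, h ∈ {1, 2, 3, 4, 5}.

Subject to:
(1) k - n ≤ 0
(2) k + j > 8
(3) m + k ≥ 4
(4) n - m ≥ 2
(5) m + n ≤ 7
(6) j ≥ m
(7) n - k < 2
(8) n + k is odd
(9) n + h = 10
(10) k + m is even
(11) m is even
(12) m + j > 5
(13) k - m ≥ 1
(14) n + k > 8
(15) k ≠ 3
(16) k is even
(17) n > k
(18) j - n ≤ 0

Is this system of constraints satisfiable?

Satisfiable

The assignment m = 2, n = 5, k = 4, j = 5, h = 5 works:
  constraint 1 holds since k - n = -1.
  constraint 2 holds since k + j = 9.
  constraint 3 holds since m + k = 6.
The rest check out directly.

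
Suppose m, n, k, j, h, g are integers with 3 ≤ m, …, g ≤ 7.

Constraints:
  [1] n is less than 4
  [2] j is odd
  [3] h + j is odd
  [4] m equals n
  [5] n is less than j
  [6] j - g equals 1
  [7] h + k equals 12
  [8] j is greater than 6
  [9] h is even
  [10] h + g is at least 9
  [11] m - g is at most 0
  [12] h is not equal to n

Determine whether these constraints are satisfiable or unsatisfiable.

Take m = 3, n = 3, k = 6, j = 7, h = 6, g = 6. Then constraint 6: j - g = 1; constraint 7: h + k = 12; constraint 10: h + g = 12, and every other listed constraint is also met.

Satisfiable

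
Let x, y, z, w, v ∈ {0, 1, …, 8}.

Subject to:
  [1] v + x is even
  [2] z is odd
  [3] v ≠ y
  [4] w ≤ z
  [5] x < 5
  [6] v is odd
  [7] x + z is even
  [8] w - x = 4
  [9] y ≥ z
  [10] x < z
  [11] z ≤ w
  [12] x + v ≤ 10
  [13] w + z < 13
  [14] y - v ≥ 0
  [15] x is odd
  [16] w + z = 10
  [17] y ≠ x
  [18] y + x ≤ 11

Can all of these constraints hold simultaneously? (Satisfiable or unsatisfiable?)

Satisfiable

The assignment x = 1, y = 8, z = 5, w = 5, v = 7 works:
  constraint 8 holds since w - x = 4.
  constraint 12 holds since x + v = 8.
The rest check out directly.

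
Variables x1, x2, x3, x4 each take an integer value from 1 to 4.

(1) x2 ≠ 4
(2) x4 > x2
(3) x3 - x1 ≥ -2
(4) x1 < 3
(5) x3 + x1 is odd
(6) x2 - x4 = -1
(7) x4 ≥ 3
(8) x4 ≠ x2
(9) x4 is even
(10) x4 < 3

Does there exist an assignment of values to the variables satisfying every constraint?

From constraint 7: x4 ≥ 3. From constraint 10: x4 ≤ 2. But 2 < 3, so no value of x4 works.

Unsatisfiable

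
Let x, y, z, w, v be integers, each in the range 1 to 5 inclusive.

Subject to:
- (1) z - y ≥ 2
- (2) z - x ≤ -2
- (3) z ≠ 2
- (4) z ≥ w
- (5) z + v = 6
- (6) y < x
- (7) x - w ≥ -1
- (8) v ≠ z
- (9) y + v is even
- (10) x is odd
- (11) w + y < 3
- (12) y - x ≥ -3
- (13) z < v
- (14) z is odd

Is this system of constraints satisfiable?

Constraints 1, 2, and 12 give z − y ≥ 2, y − x ≥ -3, x − z ≥ 2.
Adding all 3 inequalities: the left sides telescope to 0, and the right sides sum to 2 + (-3) + 2 = 1. So 0 ≥ 1, which is false.

Unsatisfiable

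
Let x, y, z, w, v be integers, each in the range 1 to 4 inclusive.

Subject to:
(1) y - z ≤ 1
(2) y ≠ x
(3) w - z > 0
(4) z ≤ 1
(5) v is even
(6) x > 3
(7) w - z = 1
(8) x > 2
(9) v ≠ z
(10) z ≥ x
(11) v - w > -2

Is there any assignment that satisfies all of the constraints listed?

From constraint 6: x ≥ 4. From constraints 4 and 10: x ≤ z and z ≤ 1, so x ≤ 1. But 1 < 4, so no value of x works.

Unsatisfiable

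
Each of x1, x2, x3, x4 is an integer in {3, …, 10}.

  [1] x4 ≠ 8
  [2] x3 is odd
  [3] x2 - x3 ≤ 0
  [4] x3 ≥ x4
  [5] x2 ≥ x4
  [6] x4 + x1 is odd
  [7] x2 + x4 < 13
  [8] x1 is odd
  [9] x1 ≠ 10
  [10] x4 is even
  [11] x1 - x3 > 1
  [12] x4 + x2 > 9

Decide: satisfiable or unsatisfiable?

Satisfiable

Try x1 = 9, x2 = 6, x3 = 7, x4 = 6.
Check constraint 3: x2 - x3 = -1; constraint 7: x2 + x4 = 12. The remaining constraints are straightforward to verify.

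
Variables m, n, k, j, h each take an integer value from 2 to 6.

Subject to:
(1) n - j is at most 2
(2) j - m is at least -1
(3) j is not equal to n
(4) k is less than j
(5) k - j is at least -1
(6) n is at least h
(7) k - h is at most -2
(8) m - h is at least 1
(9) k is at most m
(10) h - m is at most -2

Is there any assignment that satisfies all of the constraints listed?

Unsatisfiable

Constraints 2, 5, 7, and 10 give k − j ≥ -1, j − m ≥ -1, m − h ≥ 2, h − k ≥ 2.
Adding all 4 inequalities: the left sides telescope to 0, and the right sides sum to (-1) + (-1) + 2 + 2 = 2. So 0 ≥ 2, which is false.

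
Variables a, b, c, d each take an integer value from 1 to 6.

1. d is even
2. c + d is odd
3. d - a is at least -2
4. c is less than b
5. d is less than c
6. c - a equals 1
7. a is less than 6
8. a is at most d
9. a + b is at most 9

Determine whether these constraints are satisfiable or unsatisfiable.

Take a = 2, b = 5, c = 3, d = 2. Then constraint 3: d - a = 0; constraint 6: c - a = 1; constraint 9: a + b = 7, and every other listed constraint is also met.

Satisfiable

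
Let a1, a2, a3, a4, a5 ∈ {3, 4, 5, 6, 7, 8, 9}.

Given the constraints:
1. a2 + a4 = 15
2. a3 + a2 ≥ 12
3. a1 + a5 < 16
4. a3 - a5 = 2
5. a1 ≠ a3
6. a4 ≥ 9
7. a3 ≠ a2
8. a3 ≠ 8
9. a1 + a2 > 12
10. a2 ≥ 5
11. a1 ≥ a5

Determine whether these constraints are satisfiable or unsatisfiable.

Satisfiable

Try a1 = 7, a2 = 6, a3 = 9, a4 = 9, a5 = 7.
Check constraint 1: a2 + a4 = 15; constraint 2: a3 + a2 = 15. The remaining constraints are straightforward to verify.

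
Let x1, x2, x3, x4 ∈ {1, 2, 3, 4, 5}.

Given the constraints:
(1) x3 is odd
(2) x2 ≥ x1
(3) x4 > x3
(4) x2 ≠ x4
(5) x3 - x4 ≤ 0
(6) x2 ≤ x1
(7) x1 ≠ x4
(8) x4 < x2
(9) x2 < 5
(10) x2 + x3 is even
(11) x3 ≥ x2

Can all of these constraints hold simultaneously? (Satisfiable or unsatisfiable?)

Constraints 5, 8, and 11 give x4 < x2, x2 ≤ x3, x3 ≤ x4. Chaining: x4 < x2 ≤ x3 ≤ x4, which forces x4 < x4 — impossible.

Unsatisfiable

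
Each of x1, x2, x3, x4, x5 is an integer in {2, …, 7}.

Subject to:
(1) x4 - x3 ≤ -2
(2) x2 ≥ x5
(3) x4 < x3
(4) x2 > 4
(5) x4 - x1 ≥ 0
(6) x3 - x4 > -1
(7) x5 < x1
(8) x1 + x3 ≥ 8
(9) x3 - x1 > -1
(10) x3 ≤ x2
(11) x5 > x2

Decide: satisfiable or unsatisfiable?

Unsatisfiable

Constraints 3, 5, 7, 10, and 11 give x1 ≤ x4, x4 < x3, x3 ≤ x2, x2 < x5, x5 < x1. Chaining: x1 ≤ x4 < x3 ≤ x2 < x5 < x1, which forces x1 < x1 — impossible.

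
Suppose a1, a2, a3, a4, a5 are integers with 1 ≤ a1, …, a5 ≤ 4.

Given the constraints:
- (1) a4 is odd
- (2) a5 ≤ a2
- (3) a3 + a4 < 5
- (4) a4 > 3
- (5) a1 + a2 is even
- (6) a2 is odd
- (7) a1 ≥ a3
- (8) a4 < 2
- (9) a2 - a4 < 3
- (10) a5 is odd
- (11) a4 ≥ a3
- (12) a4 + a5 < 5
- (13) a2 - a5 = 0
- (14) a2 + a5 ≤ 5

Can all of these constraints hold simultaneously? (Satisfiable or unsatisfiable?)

Unsatisfiable

From constraint 4: a4 ≥ 4. From constraint 8: a4 ≤ 1. But 1 < 4, so no value of a4 works.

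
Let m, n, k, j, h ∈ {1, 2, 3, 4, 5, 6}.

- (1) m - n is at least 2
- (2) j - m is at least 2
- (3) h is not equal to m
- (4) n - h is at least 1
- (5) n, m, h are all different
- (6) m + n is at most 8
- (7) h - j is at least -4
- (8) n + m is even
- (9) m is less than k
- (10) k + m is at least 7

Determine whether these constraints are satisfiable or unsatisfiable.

Unsatisfiable

Constraints 1, 2, 4, and 7 give n − h ≥ 1, h − j ≥ -4, j − m ≥ 2, m − n ≥ 2.
Adding all 4 inequalities: the left sides telescope to 0, and the right sides sum to 1 + (-4) + 2 + 2 = 1. So 0 ≥ 1, which is false.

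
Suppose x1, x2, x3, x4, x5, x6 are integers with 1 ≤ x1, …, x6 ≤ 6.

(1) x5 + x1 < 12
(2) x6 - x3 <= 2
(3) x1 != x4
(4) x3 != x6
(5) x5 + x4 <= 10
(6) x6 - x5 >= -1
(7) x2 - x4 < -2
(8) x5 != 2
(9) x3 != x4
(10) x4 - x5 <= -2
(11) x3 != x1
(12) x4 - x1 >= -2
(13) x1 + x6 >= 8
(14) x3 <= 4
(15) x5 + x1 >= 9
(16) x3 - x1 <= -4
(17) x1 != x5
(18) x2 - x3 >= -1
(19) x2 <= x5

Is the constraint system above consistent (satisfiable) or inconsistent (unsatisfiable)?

Unsatisfiable

Constraints 2, 6, 10, 12, and 16 give x1 − x3 ≥ 4, x3 − x6 ≥ -2, x6 − x5 ≥ -1, x5 − x4 ≥ 2, x4 − x1 ≥ -2.
Adding all 5 inequalities: the left sides telescope to 0, and the right sides sum to 4 + (-2) + (-1) + 2 + (-2) = 1. So 0 ≥ 1, which is false.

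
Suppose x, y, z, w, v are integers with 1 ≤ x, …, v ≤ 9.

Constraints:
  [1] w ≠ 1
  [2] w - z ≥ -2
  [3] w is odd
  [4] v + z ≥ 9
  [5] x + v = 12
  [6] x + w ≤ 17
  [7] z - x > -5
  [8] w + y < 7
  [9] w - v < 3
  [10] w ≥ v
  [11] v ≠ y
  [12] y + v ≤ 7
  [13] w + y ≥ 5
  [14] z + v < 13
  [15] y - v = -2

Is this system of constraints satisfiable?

Satisfiable

Try x = 9, y = 1, z = 7, w = 5, v = 3.
Check constraint 2: w - z = -2; constraint 4: v + z = 10. The remaining constraints are straightforward to verify.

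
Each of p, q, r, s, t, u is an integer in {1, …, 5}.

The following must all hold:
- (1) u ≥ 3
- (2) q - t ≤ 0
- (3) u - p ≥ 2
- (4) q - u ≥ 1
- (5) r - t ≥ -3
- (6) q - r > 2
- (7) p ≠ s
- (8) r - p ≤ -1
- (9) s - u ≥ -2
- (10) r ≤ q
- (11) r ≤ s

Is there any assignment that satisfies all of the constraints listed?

Constraints 2, 3, 4, 5, and 8 give q − u ≥ 1, u − p ≥ 2, p − r ≥ 1, r − t ≥ -3, t − q ≥ 0.
Adding all 5 inequalities: the left sides telescope to 0, and the right sides sum to 1 + 2 + 1 + (-3) + 0 = 1. So 0 ≥ 1, which is false.

Unsatisfiable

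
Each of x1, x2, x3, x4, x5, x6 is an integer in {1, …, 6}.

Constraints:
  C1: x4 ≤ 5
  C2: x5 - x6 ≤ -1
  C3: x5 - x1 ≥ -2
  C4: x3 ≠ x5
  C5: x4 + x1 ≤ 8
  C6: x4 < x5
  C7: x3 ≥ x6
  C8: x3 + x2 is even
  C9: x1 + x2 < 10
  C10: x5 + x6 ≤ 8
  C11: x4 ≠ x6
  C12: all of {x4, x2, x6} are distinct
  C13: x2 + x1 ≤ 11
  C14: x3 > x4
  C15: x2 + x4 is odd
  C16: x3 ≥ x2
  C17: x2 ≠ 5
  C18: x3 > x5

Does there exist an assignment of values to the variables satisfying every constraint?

Satisfiable

The assignment x1 = 5, x2 = 3, x3 = 5, x4 = 2, x5 = 3, x6 = 5 works:
  constraint 2 holds since x5 - x6 = -2.
  constraint 3 holds since x5 - x1 = -2.
  constraint 5 holds since x4 + x1 = 7.
The rest check out directly.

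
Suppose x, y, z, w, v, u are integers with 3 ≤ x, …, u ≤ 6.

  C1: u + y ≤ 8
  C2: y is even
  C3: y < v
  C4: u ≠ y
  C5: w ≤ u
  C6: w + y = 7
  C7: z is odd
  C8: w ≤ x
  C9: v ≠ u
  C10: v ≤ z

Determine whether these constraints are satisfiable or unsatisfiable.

Satisfiable

Take x = 4, y = 4, z = 5, w = 3, v = 5, u = 3. Then constraint 1: u + y = 7; constraint 2: y = 4 is even; constraint 6: w + y = 7, and every other listed constraint is also met.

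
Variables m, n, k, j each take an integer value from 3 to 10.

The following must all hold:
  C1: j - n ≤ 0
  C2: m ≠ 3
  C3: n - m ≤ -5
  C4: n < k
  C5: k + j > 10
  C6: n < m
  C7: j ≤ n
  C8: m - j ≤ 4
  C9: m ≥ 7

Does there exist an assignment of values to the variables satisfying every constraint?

Unsatisfiable

Constraints 1, 3, and 8 give n − j ≥ 0, j − m ≥ -4, m − n ≥ 5.
Adding all 3 inequalities: the left sides telescope to 0, and the right sides sum to 0 + (-4) + 5 = 1. So 0 ≥ 1, which is false.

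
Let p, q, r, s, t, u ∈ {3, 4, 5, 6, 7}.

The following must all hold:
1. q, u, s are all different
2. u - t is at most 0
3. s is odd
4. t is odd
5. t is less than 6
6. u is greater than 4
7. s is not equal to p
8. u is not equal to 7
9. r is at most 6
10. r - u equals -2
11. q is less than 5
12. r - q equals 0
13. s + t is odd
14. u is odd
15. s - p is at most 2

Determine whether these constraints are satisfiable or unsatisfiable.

Constraint 3 makes s odd and constraint 4 makes t odd, so s + t must be even. Constraint 13 says s + t is odd — contradiction.

Unsatisfiable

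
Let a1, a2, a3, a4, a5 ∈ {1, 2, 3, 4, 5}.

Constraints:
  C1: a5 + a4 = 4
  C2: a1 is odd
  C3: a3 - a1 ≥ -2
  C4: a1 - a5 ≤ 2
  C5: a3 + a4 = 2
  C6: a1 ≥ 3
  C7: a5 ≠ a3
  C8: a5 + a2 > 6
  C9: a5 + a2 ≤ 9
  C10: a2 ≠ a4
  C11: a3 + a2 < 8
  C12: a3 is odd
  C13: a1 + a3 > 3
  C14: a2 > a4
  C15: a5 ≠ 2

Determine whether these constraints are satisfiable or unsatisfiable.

The assignment a1 = 3, a2 = 5, a3 = 1, a4 = 1, a5 = 3 works:
  constraint 1 holds since a5 + a4 = 4.
  constraint 3 holds since a3 - a1 = -2.
  constraint 4 holds since a1 - a5 = 0.
The rest check out directly.

Satisfiable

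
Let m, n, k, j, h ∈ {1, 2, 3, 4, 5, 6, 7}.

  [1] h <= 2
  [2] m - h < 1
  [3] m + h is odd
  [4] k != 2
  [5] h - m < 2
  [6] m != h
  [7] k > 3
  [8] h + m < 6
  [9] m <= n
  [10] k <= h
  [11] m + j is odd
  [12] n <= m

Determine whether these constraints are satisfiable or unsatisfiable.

From constraint 7: k ≥ 4. From constraints 1 and 10: k ≤ h and h ≤ 2, so k ≤ 2. But 2 < 4, so no value of k works.

Unsatisfiable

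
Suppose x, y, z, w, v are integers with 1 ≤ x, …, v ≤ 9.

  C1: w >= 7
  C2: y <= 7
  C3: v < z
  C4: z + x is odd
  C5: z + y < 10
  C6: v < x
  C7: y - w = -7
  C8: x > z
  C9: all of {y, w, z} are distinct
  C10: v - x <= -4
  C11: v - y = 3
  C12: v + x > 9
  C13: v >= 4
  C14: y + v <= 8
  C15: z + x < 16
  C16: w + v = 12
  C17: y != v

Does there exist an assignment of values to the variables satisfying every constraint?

Take x = 8, y = 1, z = 7, w = 8, v = 4. Then constraint 5: z + y = 8; constraint 7: y - w = -7; constraint 10: v - x = -4, and every other listed constraint is also met.

Satisfiable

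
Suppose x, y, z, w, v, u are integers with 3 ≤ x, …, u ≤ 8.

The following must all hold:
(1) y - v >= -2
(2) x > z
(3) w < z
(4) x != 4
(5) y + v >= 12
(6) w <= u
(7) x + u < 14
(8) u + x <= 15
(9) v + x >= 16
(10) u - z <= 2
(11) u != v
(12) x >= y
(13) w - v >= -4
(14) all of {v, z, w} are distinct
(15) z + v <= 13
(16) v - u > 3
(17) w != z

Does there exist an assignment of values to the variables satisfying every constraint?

Satisfiable

One satisfying assignment is x = 8, y = 6, z = 5, w = 4, v = 8, u = 4.
For the less obvious constraints — constraint 1: y - v = -2; constraint 5: y + v = 14; constraint 7: x + u = 12 — and the others hold by inspection.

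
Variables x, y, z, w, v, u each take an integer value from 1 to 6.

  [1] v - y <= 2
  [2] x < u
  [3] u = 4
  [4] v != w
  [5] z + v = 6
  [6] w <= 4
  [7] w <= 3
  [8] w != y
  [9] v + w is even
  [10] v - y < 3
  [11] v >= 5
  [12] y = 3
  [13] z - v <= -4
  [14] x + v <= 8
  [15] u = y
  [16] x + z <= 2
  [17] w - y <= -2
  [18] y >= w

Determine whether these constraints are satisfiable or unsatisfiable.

Constraint 3 fixes u = 4 and constraint 12 fixes y = 3, but constraint 15 requires u = y. Since 4 ≠ 3, contradiction.

Unsatisfiable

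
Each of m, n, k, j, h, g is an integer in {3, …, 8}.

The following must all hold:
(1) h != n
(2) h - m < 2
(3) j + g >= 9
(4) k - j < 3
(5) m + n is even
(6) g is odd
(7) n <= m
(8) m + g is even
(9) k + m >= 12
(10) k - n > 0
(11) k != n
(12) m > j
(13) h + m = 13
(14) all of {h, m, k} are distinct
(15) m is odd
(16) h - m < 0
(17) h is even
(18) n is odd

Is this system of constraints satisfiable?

Satisfiable

One satisfying assignment is m = 7, n = 3, k = 5, j = 5, h = 6, g = 5.
For the less obvious constraints — constraint 2: h - m = -1; constraint 3: j + g = 10 — and the others hold by inspection.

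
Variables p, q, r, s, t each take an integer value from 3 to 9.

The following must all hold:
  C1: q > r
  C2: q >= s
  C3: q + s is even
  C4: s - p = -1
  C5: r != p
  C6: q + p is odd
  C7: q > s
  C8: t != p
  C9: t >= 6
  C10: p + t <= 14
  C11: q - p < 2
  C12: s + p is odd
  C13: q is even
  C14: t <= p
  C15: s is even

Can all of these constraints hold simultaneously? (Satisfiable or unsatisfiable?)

Try p = 7, q = 8, r = 4, s = 6, t = 6.
Check constraint 4: s - p = -1; constraint 10: p + t = 13; constraint 11: q - p = 1. The remaining constraints are straightforward to verify.

Satisfiable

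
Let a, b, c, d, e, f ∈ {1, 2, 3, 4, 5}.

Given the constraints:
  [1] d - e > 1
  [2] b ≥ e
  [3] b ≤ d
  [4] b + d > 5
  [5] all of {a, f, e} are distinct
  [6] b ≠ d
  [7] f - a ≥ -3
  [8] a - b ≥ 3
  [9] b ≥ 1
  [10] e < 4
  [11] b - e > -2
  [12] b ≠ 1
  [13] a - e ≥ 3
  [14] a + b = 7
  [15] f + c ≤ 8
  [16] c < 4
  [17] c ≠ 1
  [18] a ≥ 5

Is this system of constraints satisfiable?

Satisfiable

Take a = 5, b = 2, c = 2, d = 4, e = 2, f = 4. Then constraint 1: d - e = 2; constraint 4: b + d = 6; constraint 7: f - a = -1, and every other listed constraint is also met.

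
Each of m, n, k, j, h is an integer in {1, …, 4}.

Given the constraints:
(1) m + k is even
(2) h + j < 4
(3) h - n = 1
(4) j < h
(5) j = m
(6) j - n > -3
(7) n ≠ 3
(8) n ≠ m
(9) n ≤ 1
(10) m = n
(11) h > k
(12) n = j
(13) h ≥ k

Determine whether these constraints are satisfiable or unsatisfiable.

From constraints 5 and 12, n = j = m, so n = m. But constraint 8 says n ≠ m. Contradiction.

Unsatisfiable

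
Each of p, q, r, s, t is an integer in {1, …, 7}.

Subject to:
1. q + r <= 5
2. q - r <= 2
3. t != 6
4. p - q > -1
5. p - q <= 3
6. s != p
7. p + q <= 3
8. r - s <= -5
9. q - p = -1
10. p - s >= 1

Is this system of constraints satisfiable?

Unsatisfiable

Constraints 2, 5, 8, and 10 give q − p ≥ -3, p − s ≥ 1, s − r ≥ 5, r − q ≥ -2.
Adding all 4 inequalities: the left sides telescope to 0, and the right sides sum to (-3) + 1 + 5 + (-2) = 1. So 0 ≥ 1, which is false.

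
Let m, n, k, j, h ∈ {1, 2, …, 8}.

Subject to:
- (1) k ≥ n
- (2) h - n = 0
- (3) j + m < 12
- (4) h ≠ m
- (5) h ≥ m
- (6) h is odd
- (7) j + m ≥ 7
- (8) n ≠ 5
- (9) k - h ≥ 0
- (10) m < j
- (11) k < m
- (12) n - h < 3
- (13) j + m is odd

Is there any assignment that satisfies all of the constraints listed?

Constraints 5, 9, and 11 give k < m, m ≤ h, h ≤ k. Chaining: k < m ≤ h ≤ k, which forces k < k — impossible.

Unsatisfiable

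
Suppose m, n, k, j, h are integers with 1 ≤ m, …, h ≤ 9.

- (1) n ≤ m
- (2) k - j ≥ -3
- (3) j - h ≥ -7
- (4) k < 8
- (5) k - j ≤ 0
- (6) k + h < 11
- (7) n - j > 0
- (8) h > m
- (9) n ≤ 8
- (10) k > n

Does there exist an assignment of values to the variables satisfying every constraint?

Unsatisfiable

Constraints 5, 7, and 10 give k ≤ j, j < n, n < k. Chaining: k ≤ j < n < k, which forces k < k — impossible.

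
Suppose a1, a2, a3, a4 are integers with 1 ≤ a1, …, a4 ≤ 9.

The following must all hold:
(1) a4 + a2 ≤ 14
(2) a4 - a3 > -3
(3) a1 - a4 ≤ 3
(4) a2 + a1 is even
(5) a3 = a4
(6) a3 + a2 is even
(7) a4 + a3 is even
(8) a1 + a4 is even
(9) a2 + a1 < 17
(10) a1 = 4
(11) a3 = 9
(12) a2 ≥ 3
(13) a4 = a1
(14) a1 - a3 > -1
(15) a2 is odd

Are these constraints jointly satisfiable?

Constraint 11 fixes a3 = 9 and constraint 10 fixes a1 = 4. Constraints 5 and 13 give a3 = a4 = a1, so a3 = a1. But 9 ≠ 4 — contradiction.

Unsatisfiable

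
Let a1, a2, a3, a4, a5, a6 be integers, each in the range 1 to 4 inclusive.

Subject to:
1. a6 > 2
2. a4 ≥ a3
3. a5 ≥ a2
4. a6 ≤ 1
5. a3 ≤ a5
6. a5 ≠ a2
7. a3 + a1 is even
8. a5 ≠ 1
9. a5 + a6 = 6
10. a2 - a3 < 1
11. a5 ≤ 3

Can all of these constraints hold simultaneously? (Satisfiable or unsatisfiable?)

Unsatisfiable

From constraint 11: a5 ≤ 3. From constraint 4: a6 ≤ 1. Hence a5 + a6 ≤ 4. But constraint 9 requires a5 + a6 = 6, and 6 > 4. Contradiction.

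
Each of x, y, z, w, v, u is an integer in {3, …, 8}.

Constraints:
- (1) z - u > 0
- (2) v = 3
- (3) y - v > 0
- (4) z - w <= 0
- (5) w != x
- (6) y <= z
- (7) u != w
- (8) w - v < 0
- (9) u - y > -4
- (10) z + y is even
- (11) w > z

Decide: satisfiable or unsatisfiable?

Unsatisfiable

Constraints 3, 6, 8, and 11 give y ≤ z, z < w, w < v, v < y. Chaining: y ≤ z < w < v < y, which forces y < y — impossible.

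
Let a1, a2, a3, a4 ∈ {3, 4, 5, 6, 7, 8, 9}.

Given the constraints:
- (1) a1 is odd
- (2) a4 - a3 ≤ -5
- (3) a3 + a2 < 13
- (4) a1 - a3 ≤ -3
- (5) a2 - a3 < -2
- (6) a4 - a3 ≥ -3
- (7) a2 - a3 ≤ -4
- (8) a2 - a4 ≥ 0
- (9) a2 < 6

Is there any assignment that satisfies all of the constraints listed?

Unsatisfiable

Constraints 6, 7, and 8 give a4 − a3 ≥ -3, a3 − a2 ≥ 4, a2 − a4 ≥ 0.
Adding all 3 inequalities: the left sides telescope to 0, and the right sides sum to (-3) + 4 + 0 = 1. So 0 ≥ 1, which is false.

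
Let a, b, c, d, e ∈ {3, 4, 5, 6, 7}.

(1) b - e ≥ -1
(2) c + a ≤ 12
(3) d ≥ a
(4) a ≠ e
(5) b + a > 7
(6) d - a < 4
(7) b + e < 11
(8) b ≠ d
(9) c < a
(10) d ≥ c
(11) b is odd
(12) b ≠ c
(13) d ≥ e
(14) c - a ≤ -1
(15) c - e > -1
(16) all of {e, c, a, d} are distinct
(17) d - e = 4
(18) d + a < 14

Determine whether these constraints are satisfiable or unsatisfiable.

Take a = 5, b = 5, c = 4, d = 7, e = 3. Then constraint 1: b - e = 2; constraint 2: c + a = 9; constraint 5: b + a = 10, and every other listed constraint is also met.

Satisfiable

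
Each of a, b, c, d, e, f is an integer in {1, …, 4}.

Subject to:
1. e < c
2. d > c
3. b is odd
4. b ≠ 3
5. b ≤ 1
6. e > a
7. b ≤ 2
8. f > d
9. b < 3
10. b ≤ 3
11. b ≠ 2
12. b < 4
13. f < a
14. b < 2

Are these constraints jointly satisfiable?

Unsatisfiable

Constraints 1, 2, 6, 8, and 13 give a < e, e < c, c < d, d < f, f < a. Chaining: a < e < c < d < f < a, which forces a < a — impossible.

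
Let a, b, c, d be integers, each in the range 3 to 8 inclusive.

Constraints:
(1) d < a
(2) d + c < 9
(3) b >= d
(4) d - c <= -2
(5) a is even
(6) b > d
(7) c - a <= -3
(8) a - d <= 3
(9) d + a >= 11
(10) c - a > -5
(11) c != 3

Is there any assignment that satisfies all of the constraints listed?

Unsatisfiable

Constraints 4, 7, and 8 give a − c ≥ 3, c − d ≥ 2, d − a ≥ -3.
Adding all 3 inequalities: the left sides telescope to 0, and the right sides sum to 3 + 2 + (-3) = 2. So 0 ≥ 2, which is false.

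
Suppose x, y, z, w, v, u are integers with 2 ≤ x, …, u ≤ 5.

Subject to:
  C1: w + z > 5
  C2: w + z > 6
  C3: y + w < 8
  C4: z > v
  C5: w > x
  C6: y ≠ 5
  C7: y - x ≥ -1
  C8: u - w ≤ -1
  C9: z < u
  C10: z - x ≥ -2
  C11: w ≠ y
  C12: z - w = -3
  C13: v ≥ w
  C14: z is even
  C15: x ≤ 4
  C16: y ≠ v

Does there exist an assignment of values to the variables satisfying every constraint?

Unsatisfiable

Constraints 4, 8, 9, and 13 give z < u, u < w, w ≤ v, v < z. Chaining: z < u < w ≤ v < z, which forces z < z — impossible.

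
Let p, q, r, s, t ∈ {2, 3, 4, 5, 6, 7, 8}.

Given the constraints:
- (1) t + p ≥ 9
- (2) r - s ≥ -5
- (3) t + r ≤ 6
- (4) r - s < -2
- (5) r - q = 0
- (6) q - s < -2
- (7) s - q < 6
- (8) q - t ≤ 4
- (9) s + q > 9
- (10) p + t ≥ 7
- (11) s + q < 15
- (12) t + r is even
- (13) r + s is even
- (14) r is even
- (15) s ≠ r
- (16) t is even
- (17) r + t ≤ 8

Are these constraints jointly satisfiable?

One satisfying assignment is p = 7, q = 4, r = 4, s = 8, t = 2.
For the less obvious constraints — constraint 1: t + p = 9; constraint 2: r - s = -4 — and the others hold by inspection.

Satisfiable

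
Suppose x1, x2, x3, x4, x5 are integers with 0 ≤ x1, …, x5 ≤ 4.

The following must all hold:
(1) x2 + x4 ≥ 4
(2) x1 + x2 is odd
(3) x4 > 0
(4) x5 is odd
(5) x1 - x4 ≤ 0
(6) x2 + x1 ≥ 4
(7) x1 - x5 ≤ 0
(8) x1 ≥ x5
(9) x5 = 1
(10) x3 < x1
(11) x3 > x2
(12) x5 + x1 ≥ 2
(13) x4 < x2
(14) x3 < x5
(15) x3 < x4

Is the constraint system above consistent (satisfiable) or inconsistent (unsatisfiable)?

Unsatisfiable

Constraints 5, 8, 11, 13, and 14 give x5 ≤ x1, x1 ≤ x4, x4 < x2, x2 < x3, x3 < x5. Chaining: x5 ≤ x1 ≤ x4 < x2 < x3 < x5, which forces x5 < x5 — impossible.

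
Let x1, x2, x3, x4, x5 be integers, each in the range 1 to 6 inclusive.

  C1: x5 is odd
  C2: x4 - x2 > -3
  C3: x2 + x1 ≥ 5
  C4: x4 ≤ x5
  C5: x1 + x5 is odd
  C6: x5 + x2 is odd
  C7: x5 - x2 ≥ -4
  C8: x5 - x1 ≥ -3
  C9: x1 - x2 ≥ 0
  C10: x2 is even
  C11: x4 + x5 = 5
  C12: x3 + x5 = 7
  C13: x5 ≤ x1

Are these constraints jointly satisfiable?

Setting (x1, x2, x3, x4, x5) = (4, 4, 4, 2, 3) satisfies everything: constraint 2: x4 - x2 = -2; constraint 3: x2 + x1 = 8, and the others follow.

Satisfiable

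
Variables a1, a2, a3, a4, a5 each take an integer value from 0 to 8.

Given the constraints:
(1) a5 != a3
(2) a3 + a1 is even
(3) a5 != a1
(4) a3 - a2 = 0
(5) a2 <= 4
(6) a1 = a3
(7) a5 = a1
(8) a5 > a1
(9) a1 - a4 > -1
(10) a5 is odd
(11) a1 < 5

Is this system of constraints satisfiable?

Unsatisfiable

From constraints 6 and 7, a5 = a1 = a3, so a5 = a3. But constraint 1 says a5 ≠ a3. Contradiction.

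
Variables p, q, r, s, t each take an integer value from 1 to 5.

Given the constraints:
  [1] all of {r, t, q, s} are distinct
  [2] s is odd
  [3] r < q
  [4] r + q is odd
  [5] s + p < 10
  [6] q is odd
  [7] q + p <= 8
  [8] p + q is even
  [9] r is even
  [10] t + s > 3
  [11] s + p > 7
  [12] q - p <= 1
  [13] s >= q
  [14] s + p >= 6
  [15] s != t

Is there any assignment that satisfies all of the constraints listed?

Satisfiable

Try p = 3, q = 3, r = 2, s = 5, t = 1.
Check constraint 5: s + p = 8; constraint 7: q + p = 6. The remaining constraints are straightforward to verify.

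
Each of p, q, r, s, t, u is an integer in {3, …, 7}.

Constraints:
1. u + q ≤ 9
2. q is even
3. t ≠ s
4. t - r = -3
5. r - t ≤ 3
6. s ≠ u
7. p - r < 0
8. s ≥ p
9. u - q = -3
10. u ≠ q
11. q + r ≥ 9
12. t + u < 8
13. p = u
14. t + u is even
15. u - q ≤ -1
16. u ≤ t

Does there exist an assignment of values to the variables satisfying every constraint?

Setting (p, q, r, s, t, u) = (3, 6, 6, 4, 3, 3) satisfies everything: constraint 1: u + q = 9; constraint 4: t - r = -3; constraint 5: r - t = 3, and the others follow.

Satisfiable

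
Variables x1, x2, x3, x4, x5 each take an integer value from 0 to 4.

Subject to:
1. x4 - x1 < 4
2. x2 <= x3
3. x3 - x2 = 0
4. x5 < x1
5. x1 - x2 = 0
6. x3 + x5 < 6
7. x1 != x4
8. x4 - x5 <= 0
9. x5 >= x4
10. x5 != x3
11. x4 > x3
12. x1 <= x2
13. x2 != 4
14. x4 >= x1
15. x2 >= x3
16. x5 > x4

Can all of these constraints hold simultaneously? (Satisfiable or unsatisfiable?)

Constraints 2, 4, 8, 11, and 12 give x1 ≤ x2, x2 ≤ x3, x3 < x4, x4 ≤ x5, x5 < x1. Chaining: x1 ≤ x2 ≤ x3 < x4 ≤ x5 < x1, which forces x1 < x1 — impossible.

Unsatisfiable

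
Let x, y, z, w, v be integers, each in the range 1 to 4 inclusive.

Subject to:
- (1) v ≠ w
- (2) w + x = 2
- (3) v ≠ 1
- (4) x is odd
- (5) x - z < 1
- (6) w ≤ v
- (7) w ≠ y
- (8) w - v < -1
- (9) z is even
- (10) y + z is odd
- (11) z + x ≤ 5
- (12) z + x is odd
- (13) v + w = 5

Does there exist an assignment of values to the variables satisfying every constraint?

Satisfiable

Take x = 1, y = 3, z = 2, w = 1, v = 4. Then constraint 2: w + x = 2; constraint 5: x - z = -1, and every other listed constraint is also met.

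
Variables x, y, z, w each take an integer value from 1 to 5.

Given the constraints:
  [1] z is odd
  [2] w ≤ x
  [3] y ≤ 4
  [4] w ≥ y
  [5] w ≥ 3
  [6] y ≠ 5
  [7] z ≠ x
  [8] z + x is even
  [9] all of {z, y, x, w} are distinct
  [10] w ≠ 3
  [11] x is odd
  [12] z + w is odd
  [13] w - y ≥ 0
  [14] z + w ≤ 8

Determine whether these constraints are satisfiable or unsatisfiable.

Satisfiable

The assignment x = 5, y = 2, z = 1, w = 4 works:
  constraint 9 holds since values 1, 2, 5, 4 are distinct.
  constraint 13 holds since w - y = 2.
  constraint 14 holds since z + w = 5.
The rest check out directly.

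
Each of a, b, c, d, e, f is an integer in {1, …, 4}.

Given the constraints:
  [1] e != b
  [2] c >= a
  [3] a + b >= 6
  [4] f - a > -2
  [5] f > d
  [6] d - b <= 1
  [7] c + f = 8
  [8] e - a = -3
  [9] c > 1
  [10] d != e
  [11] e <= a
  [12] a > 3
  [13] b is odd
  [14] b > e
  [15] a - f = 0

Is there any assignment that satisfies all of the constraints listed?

Satisfiable

The assignment a = 4, b = 3, c = 4, d = 2, e = 1, f = 4 works:
  constraint 3 holds since a + b = 7.
  constraint 4 holds since f - a = 0.
  constraint 6 holds since d - b = -1.
The rest check out directly.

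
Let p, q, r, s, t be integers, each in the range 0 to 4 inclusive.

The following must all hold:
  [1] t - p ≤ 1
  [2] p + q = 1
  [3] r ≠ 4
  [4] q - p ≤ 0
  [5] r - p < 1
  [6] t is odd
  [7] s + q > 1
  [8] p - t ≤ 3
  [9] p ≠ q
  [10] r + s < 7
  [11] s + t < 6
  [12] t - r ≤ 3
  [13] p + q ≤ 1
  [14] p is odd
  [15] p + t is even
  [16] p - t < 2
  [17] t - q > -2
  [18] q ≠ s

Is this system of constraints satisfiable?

Satisfiable

The assignment p = 1, q = 0, r = 1, s = 3, t = 1 works:
  constraint 1 holds since t - p = 0.
  constraint 2 holds since p + q = 1.
The rest check out directly.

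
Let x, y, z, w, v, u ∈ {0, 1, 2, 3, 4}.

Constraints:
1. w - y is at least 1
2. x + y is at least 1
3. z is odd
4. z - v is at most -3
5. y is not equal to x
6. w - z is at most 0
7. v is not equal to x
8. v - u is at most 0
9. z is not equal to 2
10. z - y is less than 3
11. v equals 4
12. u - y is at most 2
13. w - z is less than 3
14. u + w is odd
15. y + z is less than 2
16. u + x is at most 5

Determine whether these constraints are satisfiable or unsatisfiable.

Unsatisfiable

Constraints 1, 4, 6, 8, and 12 give w − y ≥ 1, y − u ≥ -2, u − v ≥ 0, v − z ≥ 3, z − w ≥ 0.
Adding all 5 inequalities: the left sides telescope to 0, and the right sides sum to 1 + (-2) + 0 + 3 + 0 = 2. So 0 ≥ 2, which is false.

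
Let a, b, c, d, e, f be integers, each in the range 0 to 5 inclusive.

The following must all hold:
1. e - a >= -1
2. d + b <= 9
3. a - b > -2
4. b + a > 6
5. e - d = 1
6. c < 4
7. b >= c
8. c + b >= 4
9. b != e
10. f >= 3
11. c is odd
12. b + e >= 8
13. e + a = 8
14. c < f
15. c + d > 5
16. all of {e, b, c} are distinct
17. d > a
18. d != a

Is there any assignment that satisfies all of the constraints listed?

Try a = 3, b = 4, c = 3, d = 4, e = 5, f = 4.
Check constraint 1: e - a = 2; constraint 2: d + b = 8; constraint 3: a - b = -1. The remaining constraints are straightforward to verify.

Satisfiable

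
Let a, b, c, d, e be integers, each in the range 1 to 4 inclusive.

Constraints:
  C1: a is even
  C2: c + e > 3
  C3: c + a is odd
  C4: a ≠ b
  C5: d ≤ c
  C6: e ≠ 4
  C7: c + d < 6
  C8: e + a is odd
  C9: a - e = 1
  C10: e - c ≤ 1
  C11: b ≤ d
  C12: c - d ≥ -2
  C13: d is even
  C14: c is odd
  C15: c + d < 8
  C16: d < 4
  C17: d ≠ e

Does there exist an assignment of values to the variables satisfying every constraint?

Setting (a, b, c, d, e) = (2, 1, 3, 2, 1) satisfies everything: constraint 2: c + e = 4; constraint 7: c + d = 5; constraint 9: a - e = 1, and the others follow.

Satisfiable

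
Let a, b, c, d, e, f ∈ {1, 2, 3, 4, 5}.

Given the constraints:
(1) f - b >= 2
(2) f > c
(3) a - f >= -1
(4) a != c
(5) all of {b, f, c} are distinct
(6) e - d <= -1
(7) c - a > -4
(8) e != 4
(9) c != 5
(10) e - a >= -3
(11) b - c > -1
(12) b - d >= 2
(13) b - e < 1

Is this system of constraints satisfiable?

Constraints 1, 3, 6, 10, and 12 give d − e ≥ 1, e − a ≥ -3, a − f ≥ -1, f − b ≥ 2, b − d ≥ 2.
Adding all 5 inequalities: the left sides telescope to 0, and the right sides sum to 1 + (-3) + (-1) + 2 + 2 = 1. So 0 ≥ 1, which is false.

Unsatisfiable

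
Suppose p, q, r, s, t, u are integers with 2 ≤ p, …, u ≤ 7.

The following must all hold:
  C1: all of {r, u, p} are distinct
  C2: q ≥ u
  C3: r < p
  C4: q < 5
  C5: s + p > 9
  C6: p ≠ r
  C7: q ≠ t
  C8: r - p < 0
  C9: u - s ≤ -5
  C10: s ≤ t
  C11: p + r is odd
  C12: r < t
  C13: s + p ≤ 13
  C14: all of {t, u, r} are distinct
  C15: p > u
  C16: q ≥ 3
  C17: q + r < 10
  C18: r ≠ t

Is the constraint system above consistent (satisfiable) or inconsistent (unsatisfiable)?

Satisfiable

Try p = 4, q = 4, r = 3, s = 7, t = 7, u = 2.
Check constraint 5: s + p = 11; constraint 8: r - p = -1; constraint 9: u - s = -5. The remaining constraints are straightforward to verify.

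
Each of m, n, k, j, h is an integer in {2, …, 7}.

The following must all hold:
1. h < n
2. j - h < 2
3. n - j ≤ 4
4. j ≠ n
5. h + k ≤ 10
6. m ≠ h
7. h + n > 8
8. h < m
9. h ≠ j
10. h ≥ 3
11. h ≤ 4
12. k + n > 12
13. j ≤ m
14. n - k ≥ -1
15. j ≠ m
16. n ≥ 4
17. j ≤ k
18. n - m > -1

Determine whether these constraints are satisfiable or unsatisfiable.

The assignment m = 4, n = 6, k = 7, j = 2, h = 3 works:
  constraint 2 holds since j - h = -1.
  constraint 3 holds since n - j = 4.
  constraint 5 holds since h + k = 10.
The rest check out directly.

Satisfiable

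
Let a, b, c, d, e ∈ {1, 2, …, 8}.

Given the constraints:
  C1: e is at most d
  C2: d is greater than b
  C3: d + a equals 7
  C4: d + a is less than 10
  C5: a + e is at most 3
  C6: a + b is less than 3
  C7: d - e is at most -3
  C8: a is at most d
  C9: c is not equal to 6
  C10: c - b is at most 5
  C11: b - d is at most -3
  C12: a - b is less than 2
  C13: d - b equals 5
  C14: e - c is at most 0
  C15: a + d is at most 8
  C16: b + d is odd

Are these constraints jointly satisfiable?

Constraints 7, 10, 11, and 14 give e − d ≥ 3, d − b ≥ 3, b − c ≥ -5, c − e ≥ 0.
Adding all 4 inequalities: the left sides telescope to 0, and the right sides sum to 3 + 3 + (-5) + 0 = 1. So 0 ≥ 1, which is false.

Unsatisfiable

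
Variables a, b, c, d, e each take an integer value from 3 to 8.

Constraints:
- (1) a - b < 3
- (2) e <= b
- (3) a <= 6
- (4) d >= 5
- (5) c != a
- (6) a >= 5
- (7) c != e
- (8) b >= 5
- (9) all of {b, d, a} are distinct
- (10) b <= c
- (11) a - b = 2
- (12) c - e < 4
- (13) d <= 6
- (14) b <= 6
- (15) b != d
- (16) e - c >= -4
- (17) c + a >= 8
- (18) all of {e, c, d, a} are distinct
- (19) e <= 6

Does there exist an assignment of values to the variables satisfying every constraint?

Constraints 3, 4, 6, 8, 13, and 14 confine each of b, d, a to the 2 values {5, 6}.
Constraint 9 requires all 3 of them to be distinct, but only 2 values are available — impossible by the pigeonhole principle.

Unsatisfiable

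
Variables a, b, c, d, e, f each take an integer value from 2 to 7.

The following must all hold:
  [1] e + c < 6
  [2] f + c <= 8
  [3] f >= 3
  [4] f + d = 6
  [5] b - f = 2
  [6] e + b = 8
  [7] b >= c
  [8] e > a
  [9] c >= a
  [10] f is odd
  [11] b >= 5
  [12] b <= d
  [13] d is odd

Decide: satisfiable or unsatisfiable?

From constraint 3: f ≥ 3. From constraints 11 and 12: d ≥ b ≥ 5. Hence f + d ≥ 8. But constraint 4 requires f + d = 6, and 6 < 8. Contradiction.

Unsatisfiable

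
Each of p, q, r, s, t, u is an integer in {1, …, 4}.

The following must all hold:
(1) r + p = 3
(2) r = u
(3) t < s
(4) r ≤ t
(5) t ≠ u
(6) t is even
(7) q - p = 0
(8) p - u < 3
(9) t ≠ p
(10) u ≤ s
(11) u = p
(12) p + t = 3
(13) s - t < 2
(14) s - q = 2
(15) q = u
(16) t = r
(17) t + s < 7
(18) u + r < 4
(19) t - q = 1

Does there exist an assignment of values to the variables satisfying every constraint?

From constraints 2, 11, and 16, t = r = u = p, so t = p. But constraint 9 says t ≠ p. Contradiction.

Unsatisfiable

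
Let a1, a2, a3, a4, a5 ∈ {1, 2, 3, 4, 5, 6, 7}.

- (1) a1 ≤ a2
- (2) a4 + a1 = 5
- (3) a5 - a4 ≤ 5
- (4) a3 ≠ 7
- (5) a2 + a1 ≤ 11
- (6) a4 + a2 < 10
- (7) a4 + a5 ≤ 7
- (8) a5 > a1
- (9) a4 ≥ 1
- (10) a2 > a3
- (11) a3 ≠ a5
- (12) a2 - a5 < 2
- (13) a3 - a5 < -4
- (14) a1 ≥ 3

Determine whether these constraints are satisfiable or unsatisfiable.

Satisfiable

The assignment a1 = 4, a2 = 7, a3 = 1, a4 = 1, a5 = 6 works:
  constraint 2 holds since a4 + a1 = 5.
  constraint 3 holds since a5 - a4 = 5.
  constraint 5 holds since a2 + a1 = 11.
The rest check out directly.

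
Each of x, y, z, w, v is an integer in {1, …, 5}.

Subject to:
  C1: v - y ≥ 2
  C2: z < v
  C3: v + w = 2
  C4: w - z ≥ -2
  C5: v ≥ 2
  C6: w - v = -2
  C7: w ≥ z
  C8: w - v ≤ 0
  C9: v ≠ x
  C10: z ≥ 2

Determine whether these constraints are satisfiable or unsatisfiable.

From constraint 5: v ≥ 2. From constraints 7 and 10: w ≥ z ≥ 2. Hence v + w ≥ 4. But constraint 3 requires v + w = 2, and 2 < 4. Contradiction.

Unsatisfiable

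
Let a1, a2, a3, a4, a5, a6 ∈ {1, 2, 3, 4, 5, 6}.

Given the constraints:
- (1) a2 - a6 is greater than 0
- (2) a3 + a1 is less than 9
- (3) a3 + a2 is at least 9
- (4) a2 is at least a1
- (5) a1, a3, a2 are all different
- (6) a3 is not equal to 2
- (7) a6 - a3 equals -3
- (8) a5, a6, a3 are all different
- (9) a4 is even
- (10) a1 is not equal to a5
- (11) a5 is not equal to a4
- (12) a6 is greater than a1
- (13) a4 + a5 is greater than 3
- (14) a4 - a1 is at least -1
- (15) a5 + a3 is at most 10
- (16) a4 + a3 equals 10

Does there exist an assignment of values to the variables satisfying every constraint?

Setting (a1, a2, a3, a4, a5, a6) = (2, 4, 6, 4, 1, 3) satisfies everything: constraint 1: a2 - a6 = 1; constraint 2: a3 + a1 = 8, and the others follow.

Satisfiable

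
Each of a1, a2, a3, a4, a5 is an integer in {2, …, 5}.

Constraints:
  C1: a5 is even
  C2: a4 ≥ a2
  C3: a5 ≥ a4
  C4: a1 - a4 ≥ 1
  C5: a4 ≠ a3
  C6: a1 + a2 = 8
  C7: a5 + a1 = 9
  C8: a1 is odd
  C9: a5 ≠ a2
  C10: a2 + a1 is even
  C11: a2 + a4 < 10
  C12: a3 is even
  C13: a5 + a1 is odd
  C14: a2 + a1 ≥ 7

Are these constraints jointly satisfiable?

Try a1 = 5, a2 = 3, a3 = 2, a4 = 4, a5 = 4.
Check constraint 4: a1 - a4 = 1; constraint 6: a1 + a2 = 8; constraint 7: a5 + a1 = 9. The remaining constraints are straightforward to verify.

Satisfiable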